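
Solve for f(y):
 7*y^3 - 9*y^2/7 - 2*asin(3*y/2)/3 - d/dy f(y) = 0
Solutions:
 f(y) = C1 + 7*y^4/4 - 3*y^3/7 - 2*y*asin(3*y/2)/3 - 2*sqrt(4 - 9*y^2)/9


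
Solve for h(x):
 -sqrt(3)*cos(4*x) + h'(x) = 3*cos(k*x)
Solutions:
 h(x) = C1 + sqrt(3)*sin(4*x)/4 + 3*sin(k*x)/k


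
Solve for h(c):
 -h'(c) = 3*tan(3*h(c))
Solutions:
 h(c) = -asin(C1*exp(-9*c))/3 + pi/3
 h(c) = asin(C1*exp(-9*c))/3


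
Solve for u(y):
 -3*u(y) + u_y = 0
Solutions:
 u(y) = C1*exp(3*y)


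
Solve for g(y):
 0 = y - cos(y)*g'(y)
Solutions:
 g(y) = C1 + Integral(y/cos(y), y)


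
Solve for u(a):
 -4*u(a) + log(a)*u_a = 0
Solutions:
 u(a) = C1*exp(4*li(a))


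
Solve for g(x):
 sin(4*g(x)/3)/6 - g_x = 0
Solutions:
 -x/6 + 3*log(cos(4*g(x)/3) - 1)/8 - 3*log(cos(4*g(x)/3) + 1)/8 = C1


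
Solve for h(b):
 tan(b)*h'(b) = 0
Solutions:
 h(b) = C1


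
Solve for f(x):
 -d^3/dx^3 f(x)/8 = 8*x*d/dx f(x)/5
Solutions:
 f(x) = C1 + Integral(C2*airyai(-4*5^(2/3)*x/5) + C3*airybi(-4*5^(2/3)*x/5), x)


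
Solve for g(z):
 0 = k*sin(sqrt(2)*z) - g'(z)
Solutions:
 g(z) = C1 - sqrt(2)*k*cos(sqrt(2)*z)/2


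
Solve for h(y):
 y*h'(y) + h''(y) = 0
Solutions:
 h(y) = C1 + C2*erf(sqrt(2)*y/2)


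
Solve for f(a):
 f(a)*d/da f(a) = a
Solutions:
 f(a) = -sqrt(C1 + a^2)
 f(a) = sqrt(C1 + a^2)


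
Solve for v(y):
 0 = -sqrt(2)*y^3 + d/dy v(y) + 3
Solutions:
 v(y) = C1 + sqrt(2)*y^4/4 - 3*y


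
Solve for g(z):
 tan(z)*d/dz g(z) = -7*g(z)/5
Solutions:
 g(z) = C1/sin(z)^(7/5)


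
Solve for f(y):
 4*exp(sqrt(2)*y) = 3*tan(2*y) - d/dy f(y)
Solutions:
 f(y) = C1 - 2*sqrt(2)*exp(sqrt(2)*y) - 3*log(cos(2*y))/2


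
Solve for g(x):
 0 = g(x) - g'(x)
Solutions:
 g(x) = C1*exp(x)


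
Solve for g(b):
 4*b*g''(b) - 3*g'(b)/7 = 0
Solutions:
 g(b) = C1 + C2*b^(31/28)


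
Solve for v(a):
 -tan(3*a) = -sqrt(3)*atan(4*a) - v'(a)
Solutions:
 v(a) = C1 - sqrt(3)*(a*atan(4*a) - log(16*a^2 + 1)/8) - log(cos(3*a))/3


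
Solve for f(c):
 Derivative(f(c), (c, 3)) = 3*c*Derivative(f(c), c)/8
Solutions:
 f(c) = C1 + Integral(C2*airyai(3^(1/3)*c/2) + C3*airybi(3^(1/3)*c/2), c)


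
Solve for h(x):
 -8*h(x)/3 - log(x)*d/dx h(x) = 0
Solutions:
 h(x) = C1*exp(-8*li(x)/3)


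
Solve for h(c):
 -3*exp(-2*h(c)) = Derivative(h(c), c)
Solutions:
 h(c) = log(-sqrt(C1 - 6*c))
 h(c) = log(C1 - 6*c)/2


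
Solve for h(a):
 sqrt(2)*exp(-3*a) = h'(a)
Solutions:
 h(a) = C1 - sqrt(2)*exp(-3*a)/3


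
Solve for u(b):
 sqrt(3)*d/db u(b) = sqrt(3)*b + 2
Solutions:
 u(b) = C1 + b^2/2 + 2*sqrt(3)*b/3


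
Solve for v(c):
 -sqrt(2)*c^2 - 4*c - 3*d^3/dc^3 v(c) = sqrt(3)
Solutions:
 v(c) = C1 + C2*c + C3*c^2 - sqrt(2)*c^5/180 - c^4/18 - sqrt(3)*c^3/18


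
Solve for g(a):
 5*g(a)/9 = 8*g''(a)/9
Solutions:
 g(a) = C1*exp(-sqrt(10)*a/4) + C2*exp(sqrt(10)*a/4)


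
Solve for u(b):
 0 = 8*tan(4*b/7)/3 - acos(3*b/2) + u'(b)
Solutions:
 u(b) = C1 + b*acos(3*b/2) - sqrt(4 - 9*b^2)/3 + 14*log(cos(4*b/7))/3


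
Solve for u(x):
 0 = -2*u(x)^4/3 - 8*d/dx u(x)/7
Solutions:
 u(x) = 2^(2/3)*(1/(C1 + 7*x))^(1/3)
 u(x) = 2^(2/3)*(-1 - sqrt(3)*I)*(1/(C1 + 7*x))^(1/3)/2
 u(x) = 2^(2/3)*(-1 + sqrt(3)*I)*(1/(C1 + 7*x))^(1/3)/2


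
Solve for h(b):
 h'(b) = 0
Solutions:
 h(b) = C1


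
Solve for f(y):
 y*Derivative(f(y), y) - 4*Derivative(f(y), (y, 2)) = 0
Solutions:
 f(y) = C1 + C2*erfi(sqrt(2)*y/4)


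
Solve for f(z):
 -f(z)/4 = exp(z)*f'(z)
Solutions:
 f(z) = C1*exp(exp(-z)/4)


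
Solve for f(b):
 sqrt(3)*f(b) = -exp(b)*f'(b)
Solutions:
 f(b) = C1*exp(sqrt(3)*exp(-b))


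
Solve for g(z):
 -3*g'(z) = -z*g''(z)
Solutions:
 g(z) = C1 + C2*z^4


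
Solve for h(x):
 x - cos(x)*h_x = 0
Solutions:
 h(x) = C1 + Integral(x/cos(x), x)


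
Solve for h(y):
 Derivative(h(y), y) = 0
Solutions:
 h(y) = C1


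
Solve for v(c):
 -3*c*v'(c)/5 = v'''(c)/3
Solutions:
 v(c) = C1 + Integral(C2*airyai(-15^(2/3)*c/5) + C3*airybi(-15^(2/3)*c/5), c)


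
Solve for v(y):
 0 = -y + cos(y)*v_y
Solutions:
 v(y) = C1 + Integral(y/cos(y), y)


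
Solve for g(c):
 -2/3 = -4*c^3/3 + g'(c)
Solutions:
 g(c) = C1 + c^4/3 - 2*c/3


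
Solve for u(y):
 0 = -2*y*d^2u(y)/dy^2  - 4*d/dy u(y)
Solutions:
 u(y) = C1 + C2/y


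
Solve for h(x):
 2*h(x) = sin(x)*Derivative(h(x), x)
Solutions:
 h(x) = C1*(cos(x) - 1)/(cos(x) + 1)


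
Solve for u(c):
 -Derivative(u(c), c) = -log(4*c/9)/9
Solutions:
 u(c) = C1 + c*log(c)/9 - 2*c*log(3)/9 - c/9 + 2*c*log(2)/9


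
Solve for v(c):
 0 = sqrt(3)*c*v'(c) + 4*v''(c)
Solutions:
 v(c) = C1 + C2*erf(sqrt(2)*3^(1/4)*c/4)


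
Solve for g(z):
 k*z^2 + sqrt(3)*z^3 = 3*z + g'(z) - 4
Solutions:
 g(z) = C1 + k*z^3/3 + sqrt(3)*z^4/4 - 3*z^2/2 + 4*z


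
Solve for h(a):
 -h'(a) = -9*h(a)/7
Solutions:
 h(a) = C1*exp(9*a/7)


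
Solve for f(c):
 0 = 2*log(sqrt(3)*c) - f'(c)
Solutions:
 f(c) = C1 + 2*c*log(c) - 2*c + c*log(3)


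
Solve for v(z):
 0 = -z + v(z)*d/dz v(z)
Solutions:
 v(z) = -sqrt(C1 + z^2)
 v(z) = sqrt(C1 + z^2)


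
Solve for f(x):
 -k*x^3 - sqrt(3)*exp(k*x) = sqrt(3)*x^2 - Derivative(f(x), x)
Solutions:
 f(x) = C1 + k*x^4/4 + sqrt(3)*x^3/3 + sqrt(3)*exp(k*x)/k


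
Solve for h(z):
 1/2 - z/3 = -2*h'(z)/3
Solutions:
 h(z) = C1 + z^2/4 - 3*z/4


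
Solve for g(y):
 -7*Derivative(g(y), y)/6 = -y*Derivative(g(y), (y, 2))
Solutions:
 g(y) = C1 + C2*y^(13/6)


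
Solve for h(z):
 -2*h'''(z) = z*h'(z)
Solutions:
 h(z) = C1 + Integral(C2*airyai(-2^(2/3)*z/2) + C3*airybi(-2^(2/3)*z/2), z)


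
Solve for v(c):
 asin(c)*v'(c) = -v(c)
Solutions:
 v(c) = C1*exp(-Integral(1/asin(c), c))


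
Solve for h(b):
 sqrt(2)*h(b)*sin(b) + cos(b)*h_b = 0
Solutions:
 h(b) = C1*cos(b)^(sqrt(2))


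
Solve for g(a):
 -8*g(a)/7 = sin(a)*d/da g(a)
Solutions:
 g(a) = C1*(cos(a) + 1)^(4/7)/(cos(a) - 1)^(4/7)


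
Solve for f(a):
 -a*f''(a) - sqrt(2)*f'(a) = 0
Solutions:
 f(a) = C1 + C2*a^(1 - sqrt(2))


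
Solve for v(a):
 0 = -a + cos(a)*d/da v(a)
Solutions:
 v(a) = C1 + Integral(a/cos(a), a)


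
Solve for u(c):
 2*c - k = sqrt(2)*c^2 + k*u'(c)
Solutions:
 u(c) = C1 - sqrt(2)*c^3/(3*k) + c^2/k - c


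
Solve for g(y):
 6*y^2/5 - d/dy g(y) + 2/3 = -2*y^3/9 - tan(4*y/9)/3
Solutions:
 g(y) = C1 + y^4/18 + 2*y^3/5 + 2*y/3 - 3*log(cos(4*y/9))/4


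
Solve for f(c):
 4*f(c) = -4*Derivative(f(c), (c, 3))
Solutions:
 f(c) = C3*exp(-c) + (C1*sin(sqrt(3)*c/2) + C2*cos(sqrt(3)*c/2))*exp(c/2)


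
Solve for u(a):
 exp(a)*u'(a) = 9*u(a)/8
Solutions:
 u(a) = C1*exp(-9*exp(-a)/8)


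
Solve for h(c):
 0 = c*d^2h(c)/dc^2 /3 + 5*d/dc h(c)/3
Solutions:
 h(c) = C1 + C2/c^4


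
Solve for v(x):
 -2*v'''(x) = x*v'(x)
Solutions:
 v(x) = C1 + Integral(C2*airyai(-2^(2/3)*x/2) + C3*airybi(-2^(2/3)*x/2), x)


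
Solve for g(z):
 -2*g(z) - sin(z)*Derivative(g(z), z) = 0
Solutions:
 g(z) = C1*(cos(z) + 1)/(cos(z) - 1)


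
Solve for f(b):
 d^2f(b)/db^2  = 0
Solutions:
 f(b) = C1 + C2*b


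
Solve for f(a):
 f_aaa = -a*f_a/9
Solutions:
 f(a) = C1 + Integral(C2*airyai(-3^(1/3)*a/3) + C3*airybi(-3^(1/3)*a/3), a)


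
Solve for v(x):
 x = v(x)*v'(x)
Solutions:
 v(x) = -sqrt(C1 + x^2)
 v(x) = sqrt(C1 + x^2)


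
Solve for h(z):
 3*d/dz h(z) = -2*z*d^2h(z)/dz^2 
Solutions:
 h(z) = C1 + C2/sqrt(z)


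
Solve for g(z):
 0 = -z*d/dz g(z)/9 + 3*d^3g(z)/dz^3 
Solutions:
 g(z) = C1 + Integral(C2*airyai(z/3) + C3*airybi(z/3), z)


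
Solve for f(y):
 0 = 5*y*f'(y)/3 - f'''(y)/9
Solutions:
 f(y) = C1 + Integral(C2*airyai(15^(1/3)*y) + C3*airybi(15^(1/3)*y), y)


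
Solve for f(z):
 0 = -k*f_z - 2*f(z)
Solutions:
 f(z) = C1*exp(-2*z/k)


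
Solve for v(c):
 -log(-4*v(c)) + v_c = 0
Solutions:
 -Integral(1/(log(-_y) + 2*log(2)), (_y, v(c))) = C1 - c


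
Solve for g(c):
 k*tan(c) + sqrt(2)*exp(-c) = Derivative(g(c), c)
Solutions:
 g(c) = C1 + k*log(tan(c)^2 + 1)/2 - sqrt(2)*exp(-c)


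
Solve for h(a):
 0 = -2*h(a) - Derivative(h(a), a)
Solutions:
 h(a) = C1*exp(-2*a)


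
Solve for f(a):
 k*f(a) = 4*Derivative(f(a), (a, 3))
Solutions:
 f(a) = C1*exp(2^(1/3)*a*k^(1/3)/2) + C2*exp(2^(1/3)*a*k^(1/3)*(-1 + sqrt(3)*I)/4) + C3*exp(-2^(1/3)*a*k^(1/3)*(1 + sqrt(3)*I)/4)


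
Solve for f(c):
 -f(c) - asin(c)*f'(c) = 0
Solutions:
 f(c) = C1*exp(-Integral(1/asin(c), c))


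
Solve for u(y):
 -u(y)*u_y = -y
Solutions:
 u(y) = -sqrt(C1 + y^2)
 u(y) = sqrt(C1 + y^2)


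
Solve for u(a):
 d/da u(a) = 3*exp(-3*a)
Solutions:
 u(a) = C1 - exp(-3*a)


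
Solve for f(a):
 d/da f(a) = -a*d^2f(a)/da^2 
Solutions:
 f(a) = C1 + C2*log(a)


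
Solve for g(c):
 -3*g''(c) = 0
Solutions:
 g(c) = C1 + C2*c


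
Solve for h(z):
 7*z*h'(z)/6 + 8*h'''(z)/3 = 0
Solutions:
 h(z) = C1 + Integral(C2*airyai(-2^(2/3)*7^(1/3)*z/4) + C3*airybi(-2^(2/3)*7^(1/3)*z/4), z)


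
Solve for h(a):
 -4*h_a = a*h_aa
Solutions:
 h(a) = C1 + C2/a^3


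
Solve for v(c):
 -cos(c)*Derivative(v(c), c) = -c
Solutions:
 v(c) = C1 + Integral(c/cos(c), c)


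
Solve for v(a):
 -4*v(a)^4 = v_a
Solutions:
 v(a) = (-3^(2/3) - 3*3^(1/6)*I)*(1/(C1 + 4*a))^(1/3)/6
 v(a) = (-3^(2/3) + 3*3^(1/6)*I)*(1/(C1 + 4*a))^(1/3)/6
 v(a) = (1/(C1 + 12*a))^(1/3)


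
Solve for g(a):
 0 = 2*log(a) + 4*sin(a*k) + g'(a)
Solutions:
 g(a) = C1 - 2*a*log(a) + 2*a - 4*Piecewise((-cos(a*k)/k, Ne(k, 0)), (0, True))


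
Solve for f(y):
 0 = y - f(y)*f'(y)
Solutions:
 f(y) = -sqrt(C1 + y^2)
 f(y) = sqrt(C1 + y^2)


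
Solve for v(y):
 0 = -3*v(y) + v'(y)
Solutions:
 v(y) = C1*exp(3*y)


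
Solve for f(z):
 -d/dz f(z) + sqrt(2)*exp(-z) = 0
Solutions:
 f(z) = C1 - sqrt(2)*exp(-z)


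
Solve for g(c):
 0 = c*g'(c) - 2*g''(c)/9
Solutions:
 g(c) = C1 + C2*erfi(3*c/2)


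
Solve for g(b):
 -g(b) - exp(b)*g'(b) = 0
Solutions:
 g(b) = C1*exp(exp(-b))


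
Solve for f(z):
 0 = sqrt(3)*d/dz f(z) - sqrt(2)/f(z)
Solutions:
 f(z) = -sqrt(C1 + 6*sqrt(6)*z)/3
 f(z) = sqrt(C1 + 6*sqrt(6)*z)/3


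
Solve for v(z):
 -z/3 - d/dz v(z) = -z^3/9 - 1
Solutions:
 v(z) = C1 + z^4/36 - z^2/6 + z


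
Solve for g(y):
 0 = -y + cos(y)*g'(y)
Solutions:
 g(y) = C1 + Integral(y/cos(y), y)


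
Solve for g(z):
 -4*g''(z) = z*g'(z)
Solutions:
 g(z) = C1 + C2*erf(sqrt(2)*z/4)


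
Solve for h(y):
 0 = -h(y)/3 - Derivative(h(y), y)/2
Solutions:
 h(y) = C1*exp(-2*y/3)


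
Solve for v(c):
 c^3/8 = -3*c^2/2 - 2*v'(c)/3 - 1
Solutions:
 v(c) = C1 - 3*c^4/64 - 3*c^3/4 - 3*c/2


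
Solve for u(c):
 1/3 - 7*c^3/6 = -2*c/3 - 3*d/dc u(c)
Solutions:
 u(c) = C1 + 7*c^4/72 - c^2/9 - c/9


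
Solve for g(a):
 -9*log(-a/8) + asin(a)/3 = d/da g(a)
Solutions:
 g(a) = C1 - 9*a*log(-a) + a*asin(a)/3 + 9*a + 27*a*log(2) + sqrt(1 - a^2)/3


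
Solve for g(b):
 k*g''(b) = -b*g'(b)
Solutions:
 g(b) = C1 + C2*sqrt(k)*erf(sqrt(2)*b*sqrt(1/k)/2)


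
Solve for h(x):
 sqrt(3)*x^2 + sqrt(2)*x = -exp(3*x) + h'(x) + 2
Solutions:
 h(x) = C1 + sqrt(3)*x^3/3 + sqrt(2)*x^2/2 - 2*x + exp(3*x)/3


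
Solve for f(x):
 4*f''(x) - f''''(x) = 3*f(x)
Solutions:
 f(x) = C1*exp(-x) + C2*exp(x) + C3*exp(-sqrt(3)*x) + C4*exp(sqrt(3)*x)


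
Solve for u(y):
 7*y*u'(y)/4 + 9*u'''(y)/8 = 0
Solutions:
 u(y) = C1 + Integral(C2*airyai(-42^(1/3)*y/3) + C3*airybi(-42^(1/3)*y/3), y)


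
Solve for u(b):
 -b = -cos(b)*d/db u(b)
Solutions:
 u(b) = C1 + Integral(b/cos(b), b)


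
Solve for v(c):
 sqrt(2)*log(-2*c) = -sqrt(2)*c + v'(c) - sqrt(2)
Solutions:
 v(c) = C1 + sqrt(2)*c^2/2 + sqrt(2)*c*log(-c) + sqrt(2)*c*log(2)


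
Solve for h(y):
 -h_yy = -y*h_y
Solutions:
 h(y) = C1 + C2*erfi(sqrt(2)*y/2)


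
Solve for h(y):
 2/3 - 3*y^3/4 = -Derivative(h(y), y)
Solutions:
 h(y) = C1 + 3*y^4/16 - 2*y/3


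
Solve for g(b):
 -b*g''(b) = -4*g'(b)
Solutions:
 g(b) = C1 + C2*b^5


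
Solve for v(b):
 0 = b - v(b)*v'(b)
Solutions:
 v(b) = -sqrt(C1 + b^2)
 v(b) = sqrt(C1 + b^2)


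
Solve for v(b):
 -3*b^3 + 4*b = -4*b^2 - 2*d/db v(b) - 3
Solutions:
 v(b) = C1 + 3*b^4/8 - 2*b^3/3 - b^2 - 3*b/2


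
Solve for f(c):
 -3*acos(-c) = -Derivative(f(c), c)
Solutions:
 f(c) = C1 + 3*c*acos(-c) + 3*sqrt(1 - c^2)


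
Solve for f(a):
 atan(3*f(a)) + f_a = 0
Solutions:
 Integral(1/atan(3*_y), (_y, f(a))) = C1 - a


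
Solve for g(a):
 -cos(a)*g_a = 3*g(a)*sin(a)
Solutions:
 g(a) = C1*cos(a)^3


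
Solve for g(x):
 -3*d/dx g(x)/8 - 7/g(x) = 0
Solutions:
 g(x) = -sqrt(C1 - 336*x)/3
 g(x) = sqrt(C1 - 336*x)/3


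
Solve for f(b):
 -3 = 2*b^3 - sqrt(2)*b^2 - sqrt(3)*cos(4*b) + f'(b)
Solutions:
 f(b) = C1 - b^4/2 + sqrt(2)*b^3/3 - 3*b + sqrt(3)*sin(4*b)/4


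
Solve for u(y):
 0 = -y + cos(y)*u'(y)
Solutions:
 u(y) = C1 + Integral(y/cos(y), y)


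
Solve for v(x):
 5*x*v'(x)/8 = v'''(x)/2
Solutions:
 v(x) = C1 + Integral(C2*airyai(10^(1/3)*x/2) + C3*airybi(10^(1/3)*x/2), x)


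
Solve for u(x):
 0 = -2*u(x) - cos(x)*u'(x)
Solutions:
 u(x) = C1*(sin(x) - 1)/(sin(x) + 1)


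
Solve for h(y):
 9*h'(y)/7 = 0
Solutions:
 h(y) = C1


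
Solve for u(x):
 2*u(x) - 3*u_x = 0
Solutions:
 u(x) = C1*exp(2*x/3)


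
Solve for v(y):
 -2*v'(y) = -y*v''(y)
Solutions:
 v(y) = C1 + C2*y^3


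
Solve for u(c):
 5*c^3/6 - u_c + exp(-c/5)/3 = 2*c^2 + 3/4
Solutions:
 u(c) = C1 + 5*c^4/24 - 2*c^3/3 - 3*c/4 - 5*exp(-c/5)/3


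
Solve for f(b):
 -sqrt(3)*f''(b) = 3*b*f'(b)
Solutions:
 f(b) = C1 + C2*erf(sqrt(2)*3^(1/4)*b/2)


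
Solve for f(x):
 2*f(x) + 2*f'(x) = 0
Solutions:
 f(x) = C1*exp(-x)


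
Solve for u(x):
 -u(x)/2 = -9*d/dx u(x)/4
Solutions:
 u(x) = C1*exp(2*x/9)


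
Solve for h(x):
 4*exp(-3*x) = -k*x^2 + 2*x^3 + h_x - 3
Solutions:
 h(x) = C1 + k*x^3/3 - x^4/2 + 3*x - 4*exp(-3*x)/3


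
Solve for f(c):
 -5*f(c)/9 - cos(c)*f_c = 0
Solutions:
 f(c) = C1*(sin(c) - 1)^(5/18)/(sin(c) + 1)^(5/18)


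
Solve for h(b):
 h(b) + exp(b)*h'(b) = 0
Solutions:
 h(b) = C1*exp(exp(-b))


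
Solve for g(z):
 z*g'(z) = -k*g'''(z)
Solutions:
 g(z) = C1 + Integral(C2*airyai(z*(-1/k)^(1/3)) + C3*airybi(z*(-1/k)^(1/3)), z)


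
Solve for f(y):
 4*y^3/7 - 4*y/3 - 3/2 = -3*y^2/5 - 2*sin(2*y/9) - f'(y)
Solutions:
 f(y) = C1 - y^4/7 - y^3/5 + 2*y^2/3 + 3*y/2 + 9*cos(2*y/9)


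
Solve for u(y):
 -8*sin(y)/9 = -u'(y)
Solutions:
 u(y) = C1 - 8*cos(y)/9


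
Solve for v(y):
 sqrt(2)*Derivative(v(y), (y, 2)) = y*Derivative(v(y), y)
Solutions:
 v(y) = C1 + C2*erfi(2^(1/4)*y/2)


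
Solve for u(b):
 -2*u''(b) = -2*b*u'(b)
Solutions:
 u(b) = C1 + C2*erfi(sqrt(2)*b/2)


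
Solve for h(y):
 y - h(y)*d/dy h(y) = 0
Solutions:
 h(y) = -sqrt(C1 + y^2)
 h(y) = sqrt(C1 + y^2)


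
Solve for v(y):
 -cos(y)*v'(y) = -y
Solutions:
 v(y) = C1 + Integral(y/cos(y), y)


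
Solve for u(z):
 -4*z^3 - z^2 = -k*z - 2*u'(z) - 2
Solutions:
 u(z) = C1 - k*z^2/4 + z^4/2 + z^3/6 - z


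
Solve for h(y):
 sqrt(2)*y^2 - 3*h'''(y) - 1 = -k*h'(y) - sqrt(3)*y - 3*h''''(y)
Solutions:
 h(y) = C1 + C2*exp(y*(-(9*k/2 + sqrt((9*k - 2)^2 - 4)/2 - 1)^(1/3) + 1 - 1/(9*k/2 + sqrt((9*k - 2)^2 - 4)/2 - 1)^(1/3))/3) + C3*exp(y*((9*k/2 + sqrt((9*k - 2)^2 - 4)/2 - 1)^(1/3) - sqrt(3)*I*(9*k/2 + sqrt((9*k - 2)^2 - 4)/2 - 1)^(1/3) + 2 - 4/((-1 + sqrt(3)*I)*(9*k/2 + sqrt((9*k - 2)^2 - 4)/2 - 1)^(1/3)))/6) + C4*exp(y*((9*k/2 + sqrt((9*k - 2)^2 - 4)/2 - 1)^(1/3) + sqrt(3)*I*(9*k/2 + sqrt((9*k - 2)^2 - 4)/2 - 1)^(1/3) + 2 + 4/((1 + sqrt(3)*I)*(9*k/2 + sqrt((9*k - 2)^2 - 4)/2 - 1)^(1/3)))/6) - sqrt(2)*y^3/(3*k) - sqrt(3)*y^2/(2*k) + y/k - 6*sqrt(2)*y/k^2


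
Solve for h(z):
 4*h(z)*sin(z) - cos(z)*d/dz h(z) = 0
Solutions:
 h(z) = C1/cos(z)^4


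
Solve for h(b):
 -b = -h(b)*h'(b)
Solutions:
 h(b) = -sqrt(C1 + b^2)
 h(b) = sqrt(C1 + b^2)


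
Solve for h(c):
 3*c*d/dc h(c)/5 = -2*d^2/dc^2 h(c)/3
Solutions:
 h(c) = C1 + C2*erf(3*sqrt(5)*c/10)


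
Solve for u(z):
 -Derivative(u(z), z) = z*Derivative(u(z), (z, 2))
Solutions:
 u(z) = C1 + C2*log(z)


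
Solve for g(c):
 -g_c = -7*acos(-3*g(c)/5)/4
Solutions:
 Integral(1/acos(-3*_y/5), (_y, g(c))) = C1 + 7*c/4


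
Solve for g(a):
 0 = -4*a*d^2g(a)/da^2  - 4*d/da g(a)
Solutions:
 g(a) = C1 + C2*log(a)


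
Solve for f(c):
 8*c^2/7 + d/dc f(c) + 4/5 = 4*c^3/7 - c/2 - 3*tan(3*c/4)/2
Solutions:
 f(c) = C1 + c^4/7 - 8*c^3/21 - c^2/4 - 4*c/5 + 2*log(cos(3*c/4))


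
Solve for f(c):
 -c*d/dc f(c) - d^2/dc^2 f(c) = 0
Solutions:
 f(c) = C1 + C2*erf(sqrt(2)*c/2)


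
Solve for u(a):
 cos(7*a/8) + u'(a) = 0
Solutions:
 u(a) = C1 - 8*sin(7*a/8)/7


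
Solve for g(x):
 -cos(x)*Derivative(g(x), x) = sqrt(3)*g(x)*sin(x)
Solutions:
 g(x) = C1*cos(x)^(sqrt(3))


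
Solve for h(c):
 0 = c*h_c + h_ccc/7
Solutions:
 h(c) = C1 + Integral(C2*airyai(-7^(1/3)*c) + C3*airybi(-7^(1/3)*c), c)


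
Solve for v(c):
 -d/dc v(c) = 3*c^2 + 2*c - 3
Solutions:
 v(c) = C1 - c^3 - c^2 + 3*c


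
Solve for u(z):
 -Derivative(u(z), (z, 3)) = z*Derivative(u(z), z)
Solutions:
 u(z) = C1 + Integral(C2*airyai(-z) + C3*airybi(-z), z)


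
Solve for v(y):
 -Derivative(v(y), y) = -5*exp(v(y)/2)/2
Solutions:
 v(y) = 2*log(-1/(C1 + 5*y)) + 4*log(2)


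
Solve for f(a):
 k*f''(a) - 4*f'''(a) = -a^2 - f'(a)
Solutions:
 f(a) = C1 + C2*exp(a*(k - sqrt(k^2 + 16))/8) + C3*exp(a*(k + sqrt(k^2 + 16))/8) - a^3/3 + a^2*k - 2*a*k^2 - 8*a


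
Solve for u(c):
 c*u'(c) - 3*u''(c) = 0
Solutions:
 u(c) = C1 + C2*erfi(sqrt(6)*c/6)


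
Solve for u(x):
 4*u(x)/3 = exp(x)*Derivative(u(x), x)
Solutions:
 u(x) = C1*exp(-4*exp(-x)/3)


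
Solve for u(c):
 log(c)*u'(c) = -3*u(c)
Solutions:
 u(c) = C1*exp(-3*li(c))


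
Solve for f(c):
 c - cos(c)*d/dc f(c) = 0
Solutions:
 f(c) = C1 + Integral(c/cos(c), c)


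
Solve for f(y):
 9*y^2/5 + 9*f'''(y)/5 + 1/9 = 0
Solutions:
 f(y) = C1 + C2*y + C3*y^2 - y^5/60 - 5*y^3/486


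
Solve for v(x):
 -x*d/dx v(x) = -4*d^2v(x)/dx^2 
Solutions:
 v(x) = C1 + C2*erfi(sqrt(2)*x/4)


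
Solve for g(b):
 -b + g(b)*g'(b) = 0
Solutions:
 g(b) = -sqrt(C1 + b^2)
 g(b) = sqrt(C1 + b^2)


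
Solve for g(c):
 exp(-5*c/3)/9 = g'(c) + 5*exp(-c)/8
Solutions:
 g(c) = C1 + 5*exp(-c)/8 - exp(-5*c/3)/15


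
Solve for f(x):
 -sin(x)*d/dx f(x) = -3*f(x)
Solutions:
 f(x) = C1*(cos(x) - 1)^(3/2)/(cos(x) + 1)^(3/2)


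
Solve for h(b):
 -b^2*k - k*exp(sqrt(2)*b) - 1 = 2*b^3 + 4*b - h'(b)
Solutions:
 h(b) = C1 + b^4/2 + b^3*k/3 + 2*b^2 + b + sqrt(2)*k*exp(sqrt(2)*b)/2


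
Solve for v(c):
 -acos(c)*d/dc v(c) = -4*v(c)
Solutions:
 v(c) = C1*exp(4*Integral(1/acos(c), c))


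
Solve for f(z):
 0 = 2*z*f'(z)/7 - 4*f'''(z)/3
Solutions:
 f(z) = C1 + Integral(C2*airyai(14^(2/3)*3^(1/3)*z/14) + C3*airybi(14^(2/3)*3^(1/3)*z/14), z)


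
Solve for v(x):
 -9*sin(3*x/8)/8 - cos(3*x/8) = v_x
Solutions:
 v(x) = C1 - 8*sin(3*x/8)/3 + 3*cos(3*x/8)


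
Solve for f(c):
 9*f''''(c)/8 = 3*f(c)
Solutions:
 f(c) = C1*exp(-6^(3/4)*c/3) + C2*exp(6^(3/4)*c/3) + C3*sin(6^(3/4)*c/3) + C4*cos(6^(3/4)*c/3)


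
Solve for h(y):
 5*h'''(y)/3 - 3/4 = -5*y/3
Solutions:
 h(y) = C1 + C2*y + C3*y^2 - y^4/24 + 3*y^3/40


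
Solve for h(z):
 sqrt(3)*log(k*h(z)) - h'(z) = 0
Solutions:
 li(k*h(z))/k = C1 + sqrt(3)*z


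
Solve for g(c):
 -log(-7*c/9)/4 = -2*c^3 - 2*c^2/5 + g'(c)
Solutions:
 g(c) = C1 + c^4/2 + 2*c^3/15 - c*log(-c)/4 + c*(-log(7) + 1 + 2*log(3))/4


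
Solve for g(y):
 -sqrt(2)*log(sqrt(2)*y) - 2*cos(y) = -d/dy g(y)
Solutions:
 g(y) = C1 + sqrt(2)*y*(log(y) - 1) + sqrt(2)*y*log(2)/2 + 2*sin(y)


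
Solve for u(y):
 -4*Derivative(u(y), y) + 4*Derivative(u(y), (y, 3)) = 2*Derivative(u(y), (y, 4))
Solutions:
 u(y) = C1 + C2*exp(y*(4/(3*sqrt(33) + 19)^(1/3) + (3*sqrt(33) + 19)^(1/3) + 4)/6)*sin(sqrt(3)*y*(-(3*sqrt(33) + 19)^(1/3) + 4/(3*sqrt(33) + 19)^(1/3))/6) + C3*exp(y*(4/(3*sqrt(33) + 19)^(1/3) + (3*sqrt(33) + 19)^(1/3) + 4)/6)*cos(sqrt(3)*y*(-(3*sqrt(33) + 19)^(1/3) + 4/(3*sqrt(33) + 19)^(1/3))/6) + C4*exp(y*(-(3*sqrt(33) + 19)^(1/3) - 4/(3*sqrt(33) + 19)^(1/3) + 2)/3)


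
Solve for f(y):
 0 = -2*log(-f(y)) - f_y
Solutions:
 -li(-f(y)) = C1 - 2*y


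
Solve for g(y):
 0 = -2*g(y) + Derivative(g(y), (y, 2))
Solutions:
 g(y) = C1*exp(-sqrt(2)*y) + C2*exp(sqrt(2)*y)


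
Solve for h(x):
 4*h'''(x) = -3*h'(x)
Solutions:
 h(x) = C1 + C2*sin(sqrt(3)*x/2) + C3*cos(sqrt(3)*x/2)


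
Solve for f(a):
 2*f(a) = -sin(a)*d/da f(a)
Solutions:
 f(a) = C1*(cos(a) + 1)/(cos(a) - 1)


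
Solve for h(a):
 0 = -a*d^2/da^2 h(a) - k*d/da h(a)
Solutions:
 h(a) = C1 + a^(1 - re(k))*(C2*sin(log(a)*Abs(im(k))) + C3*cos(log(a)*im(k)))


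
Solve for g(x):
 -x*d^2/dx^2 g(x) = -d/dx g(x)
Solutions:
 g(x) = C1 + C2*x^2


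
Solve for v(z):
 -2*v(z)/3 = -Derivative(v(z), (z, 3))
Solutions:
 v(z) = C3*exp(2^(1/3)*3^(2/3)*z/3) + (C1*sin(2^(1/3)*3^(1/6)*z/2) + C2*cos(2^(1/3)*3^(1/6)*z/2))*exp(-2^(1/3)*3^(2/3)*z/6)


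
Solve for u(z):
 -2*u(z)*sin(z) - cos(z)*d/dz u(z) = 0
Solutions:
 u(z) = C1*cos(z)^2


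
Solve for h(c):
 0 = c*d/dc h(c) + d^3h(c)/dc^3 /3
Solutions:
 h(c) = C1 + Integral(C2*airyai(-3^(1/3)*c) + C3*airybi(-3^(1/3)*c), c)


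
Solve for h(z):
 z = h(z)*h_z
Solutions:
 h(z) = -sqrt(C1 + z^2)
 h(z) = sqrt(C1 + z^2)


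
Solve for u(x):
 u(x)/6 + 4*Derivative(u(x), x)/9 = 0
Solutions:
 u(x) = C1*exp(-3*x/8)


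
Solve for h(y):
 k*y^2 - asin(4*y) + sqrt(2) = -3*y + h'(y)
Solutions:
 h(y) = C1 + k*y^3/3 + 3*y^2/2 - y*asin(4*y) + sqrt(2)*y - sqrt(1 - 16*y^2)/4


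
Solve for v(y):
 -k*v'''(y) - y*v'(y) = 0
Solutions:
 v(y) = C1 + Integral(C2*airyai(y*(-1/k)^(1/3)) + C3*airybi(y*(-1/k)^(1/3)), y)


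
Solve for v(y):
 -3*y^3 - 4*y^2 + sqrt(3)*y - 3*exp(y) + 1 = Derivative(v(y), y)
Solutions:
 v(y) = C1 - 3*y^4/4 - 4*y^3/3 + sqrt(3)*y^2/2 + y - 3*exp(y)


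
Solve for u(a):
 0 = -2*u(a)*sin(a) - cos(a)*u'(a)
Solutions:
 u(a) = C1*cos(a)^2


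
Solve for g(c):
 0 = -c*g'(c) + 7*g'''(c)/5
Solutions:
 g(c) = C1 + Integral(C2*airyai(5^(1/3)*7^(2/3)*c/7) + C3*airybi(5^(1/3)*7^(2/3)*c/7), c)


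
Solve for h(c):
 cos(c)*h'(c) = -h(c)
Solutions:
 h(c) = C1*sqrt(sin(c) - 1)/sqrt(sin(c) + 1)


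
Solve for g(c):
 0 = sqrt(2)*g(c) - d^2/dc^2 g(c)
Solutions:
 g(c) = C1*exp(-2^(1/4)*c) + C2*exp(2^(1/4)*c)


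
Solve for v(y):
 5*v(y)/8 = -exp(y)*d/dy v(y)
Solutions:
 v(y) = C1*exp(5*exp(-y)/8)


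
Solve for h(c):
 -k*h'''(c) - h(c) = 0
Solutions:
 h(c) = C1*exp(c*(-1/k)^(1/3)) + C2*exp(c*(-1/k)^(1/3)*(-1 + sqrt(3)*I)/2) + C3*exp(-c*(-1/k)^(1/3)*(1 + sqrt(3)*I)/2)


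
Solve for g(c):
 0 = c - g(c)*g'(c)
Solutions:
 g(c) = -sqrt(C1 + c^2)
 g(c) = sqrt(C1 + c^2)


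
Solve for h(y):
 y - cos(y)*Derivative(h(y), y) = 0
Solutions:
 h(y) = C1 + Integral(y/cos(y), y)


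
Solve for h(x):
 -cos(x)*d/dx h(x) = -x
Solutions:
 h(x) = C1 + Integral(x/cos(x), x)


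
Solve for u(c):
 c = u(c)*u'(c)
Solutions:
 u(c) = -sqrt(C1 + c^2)
 u(c) = sqrt(C1 + c^2)


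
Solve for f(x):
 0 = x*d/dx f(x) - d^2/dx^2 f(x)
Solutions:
 f(x) = C1 + C2*erfi(sqrt(2)*x/2)


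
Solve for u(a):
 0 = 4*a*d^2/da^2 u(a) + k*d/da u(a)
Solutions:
 u(a) = C1 + a^(1 - re(k)/4)*(C2*sin(log(a)*Abs(im(k))/4) + C3*cos(log(a)*im(k)/4))


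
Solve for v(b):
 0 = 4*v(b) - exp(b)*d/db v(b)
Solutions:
 v(b) = C1*exp(-4*exp(-b))


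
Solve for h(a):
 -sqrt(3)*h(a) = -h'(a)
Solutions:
 h(a) = C1*exp(sqrt(3)*a)


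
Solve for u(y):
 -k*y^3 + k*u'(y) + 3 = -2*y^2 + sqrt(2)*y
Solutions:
 u(y) = C1 + y^4/4 - 2*y^3/(3*k) + sqrt(2)*y^2/(2*k) - 3*y/k


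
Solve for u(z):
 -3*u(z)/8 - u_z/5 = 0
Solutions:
 u(z) = C1*exp(-15*z/8)


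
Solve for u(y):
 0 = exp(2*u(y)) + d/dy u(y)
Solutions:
 u(y) = log(-sqrt(-1/(C1 - y))) - log(2)/2
 u(y) = log(-1/(C1 - y))/2 - log(2)/2


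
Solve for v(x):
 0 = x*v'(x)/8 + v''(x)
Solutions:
 v(x) = C1 + C2*erf(x/4)


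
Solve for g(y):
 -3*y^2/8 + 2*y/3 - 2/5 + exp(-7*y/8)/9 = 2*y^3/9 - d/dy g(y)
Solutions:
 g(y) = C1 + y^4/18 + y^3/8 - y^2/3 + 2*y/5 + 8*exp(-7*y/8)/63


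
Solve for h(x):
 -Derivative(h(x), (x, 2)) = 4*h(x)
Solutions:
 h(x) = C1*sin(2*x) + C2*cos(2*x)


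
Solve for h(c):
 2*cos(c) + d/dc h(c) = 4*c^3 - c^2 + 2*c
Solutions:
 h(c) = C1 + c^4 - c^3/3 + c^2 - 2*sin(c)


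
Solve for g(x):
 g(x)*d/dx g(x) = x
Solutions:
 g(x) = -sqrt(C1 + x^2)
 g(x) = sqrt(C1 + x^2)


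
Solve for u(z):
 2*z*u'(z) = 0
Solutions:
 u(z) = C1


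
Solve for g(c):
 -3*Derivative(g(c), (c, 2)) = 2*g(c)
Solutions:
 g(c) = C1*sin(sqrt(6)*c/3) + C2*cos(sqrt(6)*c/3)


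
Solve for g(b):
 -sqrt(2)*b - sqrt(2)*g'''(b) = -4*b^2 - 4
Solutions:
 g(b) = C1 + C2*b + C3*b^2 + sqrt(2)*b^5/30 - b^4/24 + sqrt(2)*b^3/3


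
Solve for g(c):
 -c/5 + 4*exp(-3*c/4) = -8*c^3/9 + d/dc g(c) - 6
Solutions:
 g(c) = C1 + 2*c^4/9 - c^2/10 + 6*c - 16*exp(-3*c/4)/3


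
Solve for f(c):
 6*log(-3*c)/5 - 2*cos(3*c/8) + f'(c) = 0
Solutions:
 f(c) = C1 - 6*c*log(-c)/5 - 6*c*log(3)/5 + 6*c/5 + 16*sin(3*c/8)/3


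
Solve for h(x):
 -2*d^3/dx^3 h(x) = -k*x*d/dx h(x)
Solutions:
 h(x) = C1 + Integral(C2*airyai(2^(2/3)*k^(1/3)*x/2) + C3*airybi(2^(2/3)*k^(1/3)*x/2), x)


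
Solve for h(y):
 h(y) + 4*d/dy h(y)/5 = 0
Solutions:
 h(y) = C1*exp(-5*y/4)


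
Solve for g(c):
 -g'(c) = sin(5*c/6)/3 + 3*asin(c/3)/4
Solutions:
 g(c) = C1 - 3*c*asin(c/3)/4 - 3*sqrt(9 - c^2)/4 + 2*cos(5*c/6)/5


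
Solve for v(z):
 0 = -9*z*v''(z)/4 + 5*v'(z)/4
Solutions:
 v(z) = C1 + C2*z^(14/9)


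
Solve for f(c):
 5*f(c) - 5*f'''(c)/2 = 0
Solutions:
 f(c) = C3*exp(2^(1/3)*c) + (C1*sin(2^(1/3)*sqrt(3)*c/2) + C2*cos(2^(1/3)*sqrt(3)*c/2))*exp(-2^(1/3)*c/2)


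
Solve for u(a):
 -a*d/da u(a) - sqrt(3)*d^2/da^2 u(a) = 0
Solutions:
 u(a) = C1 + C2*erf(sqrt(2)*3^(3/4)*a/6)


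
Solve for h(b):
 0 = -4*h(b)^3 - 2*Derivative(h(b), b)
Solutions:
 h(b) = -sqrt(2)*sqrt(-1/(C1 - 2*b))/2
 h(b) = sqrt(2)*sqrt(-1/(C1 - 2*b))/2


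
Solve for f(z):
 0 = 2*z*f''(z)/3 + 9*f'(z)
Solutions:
 f(z) = C1 + C2/z^(25/2)


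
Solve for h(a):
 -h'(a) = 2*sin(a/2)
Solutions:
 h(a) = C1 + 4*cos(a/2)


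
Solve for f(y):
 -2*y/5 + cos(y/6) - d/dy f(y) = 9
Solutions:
 f(y) = C1 - y^2/5 - 9*y + 6*sin(y/6)


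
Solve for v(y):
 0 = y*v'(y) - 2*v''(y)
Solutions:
 v(y) = C1 + C2*erfi(y/2)


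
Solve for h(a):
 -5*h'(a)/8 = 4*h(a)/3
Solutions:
 h(a) = C1*exp(-32*a/15)


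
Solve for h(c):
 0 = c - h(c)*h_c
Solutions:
 h(c) = -sqrt(C1 + c^2)
 h(c) = sqrt(C1 + c^2)


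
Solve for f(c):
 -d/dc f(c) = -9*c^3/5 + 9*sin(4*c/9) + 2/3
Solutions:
 f(c) = C1 + 9*c^4/20 - 2*c/3 + 81*cos(4*c/9)/4


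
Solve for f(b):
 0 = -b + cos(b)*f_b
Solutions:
 f(b) = C1 + Integral(b/cos(b), b)


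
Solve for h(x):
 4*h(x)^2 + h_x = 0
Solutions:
 h(x) = 1/(C1 + 4*x)


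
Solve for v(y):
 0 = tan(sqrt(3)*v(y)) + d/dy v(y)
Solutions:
 v(y) = sqrt(3)*(pi - asin(C1*exp(-sqrt(3)*y)))/3
 v(y) = sqrt(3)*asin(C1*exp(-sqrt(3)*y))/3


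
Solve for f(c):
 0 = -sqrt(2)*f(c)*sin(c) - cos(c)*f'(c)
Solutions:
 f(c) = C1*cos(c)^(sqrt(2))


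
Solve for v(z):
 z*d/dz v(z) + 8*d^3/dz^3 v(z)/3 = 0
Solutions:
 v(z) = C1 + Integral(C2*airyai(-3^(1/3)*z/2) + C3*airybi(-3^(1/3)*z/2), z)


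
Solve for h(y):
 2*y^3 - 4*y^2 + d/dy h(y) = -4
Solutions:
 h(y) = C1 - y^4/2 + 4*y^3/3 - 4*y


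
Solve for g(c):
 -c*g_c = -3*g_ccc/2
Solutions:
 g(c) = C1 + Integral(C2*airyai(2^(1/3)*3^(2/3)*c/3) + C3*airybi(2^(1/3)*3^(2/3)*c/3), c)


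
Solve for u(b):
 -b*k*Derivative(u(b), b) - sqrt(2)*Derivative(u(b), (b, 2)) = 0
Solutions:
 u(b) = Piecewise((-2^(3/4)*sqrt(pi)*C1*erf(2^(1/4)*b*sqrt(k)/2)/(2*sqrt(k)) - C2, (k > 0) | (k < 0)), (-C1*b - C2, True))


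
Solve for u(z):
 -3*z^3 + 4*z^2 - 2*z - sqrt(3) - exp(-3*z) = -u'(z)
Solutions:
 u(z) = C1 + 3*z^4/4 - 4*z^3/3 + z^2 + sqrt(3)*z - exp(-3*z)/3


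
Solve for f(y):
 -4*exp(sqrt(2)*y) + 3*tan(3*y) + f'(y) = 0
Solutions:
 f(y) = C1 + 2*sqrt(2)*exp(sqrt(2)*y) + log(cos(3*y))


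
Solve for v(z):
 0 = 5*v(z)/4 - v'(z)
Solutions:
 v(z) = C1*exp(5*z/4)


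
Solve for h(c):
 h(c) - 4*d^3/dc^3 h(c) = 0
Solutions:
 h(c) = C3*exp(2^(1/3)*c/2) + (C1*sin(2^(1/3)*sqrt(3)*c/4) + C2*cos(2^(1/3)*sqrt(3)*c/4))*exp(-2^(1/3)*c/4)


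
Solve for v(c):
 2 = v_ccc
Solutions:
 v(c) = C1 + C2*c + C3*c^2 + c^3/3


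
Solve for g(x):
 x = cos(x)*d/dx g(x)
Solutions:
 g(x) = C1 + Integral(x/cos(x), x)


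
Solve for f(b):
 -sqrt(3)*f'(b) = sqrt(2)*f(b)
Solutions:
 f(b) = C1*exp(-sqrt(6)*b/3)


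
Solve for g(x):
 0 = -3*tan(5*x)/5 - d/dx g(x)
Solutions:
 g(x) = C1 + 3*log(cos(5*x))/25


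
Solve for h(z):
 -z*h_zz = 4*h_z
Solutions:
 h(z) = C1 + C2/z^3


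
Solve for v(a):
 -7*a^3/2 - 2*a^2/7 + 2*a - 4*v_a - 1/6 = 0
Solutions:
 v(a) = C1 - 7*a^4/32 - a^3/42 + a^2/4 - a/24


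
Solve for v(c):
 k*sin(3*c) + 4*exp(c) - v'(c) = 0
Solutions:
 v(c) = C1 - k*cos(3*c)/3 + 4*exp(c)


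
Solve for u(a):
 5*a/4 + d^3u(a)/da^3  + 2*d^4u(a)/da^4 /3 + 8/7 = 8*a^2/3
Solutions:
 u(a) = C1 + C2*a + C3*a^2 + C4*exp(-3*a/2) + 2*a^5/45 - 173*a^4/864 + 779*a^3/2268


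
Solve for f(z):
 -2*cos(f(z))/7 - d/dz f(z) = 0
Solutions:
 2*z/7 - log(sin(f(z)) - 1)/2 + log(sin(f(z)) + 1)/2 = C1


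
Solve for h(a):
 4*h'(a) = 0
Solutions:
 h(a) = C1


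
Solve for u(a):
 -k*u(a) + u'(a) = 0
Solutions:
 u(a) = C1*exp(a*k)


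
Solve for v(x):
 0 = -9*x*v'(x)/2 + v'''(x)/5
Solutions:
 v(x) = C1 + Integral(C2*airyai(2^(2/3)*45^(1/3)*x/2) + C3*airybi(2^(2/3)*45^(1/3)*x/2), x)


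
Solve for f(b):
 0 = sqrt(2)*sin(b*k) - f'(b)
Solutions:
 f(b) = C1 - sqrt(2)*cos(b*k)/k


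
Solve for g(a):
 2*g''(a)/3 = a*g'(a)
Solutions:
 g(a) = C1 + C2*erfi(sqrt(3)*a/2)


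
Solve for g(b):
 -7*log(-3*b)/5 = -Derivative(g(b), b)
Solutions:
 g(b) = C1 + 7*b*log(-b)/5 + 7*b*(-1 + log(3))/5


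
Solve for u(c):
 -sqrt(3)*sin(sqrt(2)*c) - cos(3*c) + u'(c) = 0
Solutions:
 u(c) = C1 + sin(3*c)/3 - sqrt(6)*cos(sqrt(2)*c)/2


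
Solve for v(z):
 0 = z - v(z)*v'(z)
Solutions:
 v(z) = -sqrt(C1 + z^2)
 v(z) = sqrt(C1 + z^2)


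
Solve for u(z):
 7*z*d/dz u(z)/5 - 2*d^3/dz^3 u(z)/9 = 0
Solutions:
 u(z) = C1 + Integral(C2*airyai(10^(2/3)*63^(1/3)*z/10) + C3*airybi(10^(2/3)*63^(1/3)*z/10), z)


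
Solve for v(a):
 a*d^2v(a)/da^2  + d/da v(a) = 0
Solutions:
 v(a) = C1 + C2*log(a)


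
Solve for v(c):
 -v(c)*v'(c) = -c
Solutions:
 v(c) = -sqrt(C1 + c^2)
 v(c) = sqrt(C1 + c^2)


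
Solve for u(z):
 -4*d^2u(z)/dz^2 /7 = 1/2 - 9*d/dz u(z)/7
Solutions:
 u(z) = C1 + C2*exp(9*z/4) + 7*z/18


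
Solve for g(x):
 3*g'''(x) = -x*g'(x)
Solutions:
 g(x) = C1 + Integral(C2*airyai(-3^(2/3)*x/3) + C3*airybi(-3^(2/3)*x/3), x)


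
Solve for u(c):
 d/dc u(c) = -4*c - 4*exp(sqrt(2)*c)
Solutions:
 u(c) = C1 - 2*c^2 - 2*sqrt(2)*exp(sqrt(2)*c)


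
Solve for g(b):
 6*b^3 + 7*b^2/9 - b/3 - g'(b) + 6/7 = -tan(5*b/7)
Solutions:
 g(b) = C1 + 3*b^4/2 + 7*b^3/27 - b^2/6 + 6*b/7 - 7*log(cos(5*b/7))/5


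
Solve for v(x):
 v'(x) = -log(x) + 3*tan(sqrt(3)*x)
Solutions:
 v(x) = C1 - x*log(x) + x - sqrt(3)*log(cos(sqrt(3)*x))


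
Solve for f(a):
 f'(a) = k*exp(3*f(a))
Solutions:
 f(a) = log(-1/(C1 + 3*a*k))/3
 f(a) = log((-1/(C1 + a*k))^(1/3)*(-3^(2/3) - 3*3^(1/6)*I)/6)
 f(a) = log((-1/(C1 + a*k))^(1/3)*(-3^(2/3) + 3*3^(1/6)*I)/6)


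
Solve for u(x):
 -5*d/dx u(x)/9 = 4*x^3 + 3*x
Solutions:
 u(x) = C1 - 9*x^4/5 - 27*x^2/10


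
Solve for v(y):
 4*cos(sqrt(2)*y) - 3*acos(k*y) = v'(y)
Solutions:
 v(y) = C1 - 3*Piecewise((y*acos(k*y) - sqrt(-k^2*y^2 + 1)/k, Ne(k, 0)), (pi*y/2, True)) + 2*sqrt(2)*sin(sqrt(2)*y)


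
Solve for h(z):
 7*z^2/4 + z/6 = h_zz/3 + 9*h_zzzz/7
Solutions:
 h(z) = C1 + C2*z + C3*sin(sqrt(21)*z/9) + C4*cos(sqrt(21)*z/9) + 7*z^4/16 + z^3/12 - 81*z^2/4


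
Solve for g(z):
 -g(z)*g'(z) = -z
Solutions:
 g(z) = -sqrt(C1 + z^2)
 g(z) = sqrt(C1 + z^2)


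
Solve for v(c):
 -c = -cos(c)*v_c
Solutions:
 v(c) = C1 + Integral(c/cos(c), c)


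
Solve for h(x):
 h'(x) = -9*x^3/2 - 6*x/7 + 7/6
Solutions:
 h(x) = C1 - 9*x^4/8 - 3*x^2/7 + 7*x/6


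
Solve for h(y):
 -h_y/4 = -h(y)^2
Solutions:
 h(y) = -1/(C1 + 4*y)


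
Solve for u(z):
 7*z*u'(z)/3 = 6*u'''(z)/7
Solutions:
 u(z) = C1 + Integral(C2*airyai(12^(1/3)*7^(2/3)*z/6) + C3*airybi(12^(1/3)*7^(2/3)*z/6), z)


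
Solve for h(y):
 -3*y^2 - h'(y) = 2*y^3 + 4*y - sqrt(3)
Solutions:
 h(y) = C1 - y^4/2 - y^3 - 2*y^2 + sqrt(3)*y


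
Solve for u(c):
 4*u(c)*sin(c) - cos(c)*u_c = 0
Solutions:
 u(c) = C1/cos(c)^4


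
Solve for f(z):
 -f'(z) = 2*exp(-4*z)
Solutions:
 f(z) = C1 + exp(-4*z)/2


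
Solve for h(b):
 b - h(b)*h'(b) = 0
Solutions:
 h(b) = -sqrt(C1 + b^2)
 h(b) = sqrt(C1 + b^2)


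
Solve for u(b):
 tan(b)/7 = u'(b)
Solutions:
 u(b) = C1 - log(cos(b))/7


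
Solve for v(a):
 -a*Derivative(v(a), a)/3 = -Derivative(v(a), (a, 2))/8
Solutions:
 v(a) = C1 + C2*erfi(2*sqrt(3)*a/3)


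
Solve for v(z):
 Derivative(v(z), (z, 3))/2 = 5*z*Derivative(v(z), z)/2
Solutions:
 v(z) = C1 + Integral(C2*airyai(5^(1/3)*z) + C3*airybi(5^(1/3)*z), z)


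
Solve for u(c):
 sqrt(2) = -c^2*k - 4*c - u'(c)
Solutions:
 u(c) = C1 - c^3*k/3 - 2*c^2 - sqrt(2)*c


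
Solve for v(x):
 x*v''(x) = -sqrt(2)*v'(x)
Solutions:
 v(x) = C1 + C2*x^(1 - sqrt(2))


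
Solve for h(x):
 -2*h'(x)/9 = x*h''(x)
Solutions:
 h(x) = C1 + C2*x^(7/9)


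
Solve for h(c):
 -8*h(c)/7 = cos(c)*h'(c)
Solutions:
 h(c) = C1*(sin(c) - 1)^(4/7)/(sin(c) + 1)^(4/7)


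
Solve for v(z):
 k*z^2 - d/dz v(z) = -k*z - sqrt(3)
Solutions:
 v(z) = C1 + k*z^3/3 + k*z^2/2 + sqrt(3)*z


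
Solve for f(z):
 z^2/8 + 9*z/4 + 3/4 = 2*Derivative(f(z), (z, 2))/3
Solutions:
 f(z) = C1 + C2*z + z^4/64 + 9*z^3/16 + 9*z^2/16


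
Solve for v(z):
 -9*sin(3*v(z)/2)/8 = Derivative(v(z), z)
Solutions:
 9*z/8 + log(cos(3*v(z)/2) - 1)/3 - log(cos(3*v(z)/2) + 1)/3 = C1


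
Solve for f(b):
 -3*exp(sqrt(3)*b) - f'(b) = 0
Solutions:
 f(b) = C1 - sqrt(3)*exp(sqrt(3)*b)


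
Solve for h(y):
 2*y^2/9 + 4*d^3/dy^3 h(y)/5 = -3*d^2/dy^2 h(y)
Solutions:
 h(y) = C1 + C2*y + C3*exp(-15*y/4) - y^4/162 + 8*y^3/1215 - 32*y^2/6075


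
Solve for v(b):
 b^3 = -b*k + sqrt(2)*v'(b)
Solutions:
 v(b) = C1 + sqrt(2)*b^4/8 + sqrt(2)*b^2*k/4


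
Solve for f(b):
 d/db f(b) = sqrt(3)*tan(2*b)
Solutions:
 f(b) = C1 - sqrt(3)*log(cos(2*b))/2


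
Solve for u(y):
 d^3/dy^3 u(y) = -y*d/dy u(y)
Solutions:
 u(y) = C1 + Integral(C2*airyai(-y) + C3*airybi(-y), y)


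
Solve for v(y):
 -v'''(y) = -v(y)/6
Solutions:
 v(y) = C3*exp(6^(2/3)*y/6) + (C1*sin(2^(2/3)*3^(1/6)*y/4) + C2*cos(2^(2/3)*3^(1/6)*y/4))*exp(-6^(2/3)*y/12)


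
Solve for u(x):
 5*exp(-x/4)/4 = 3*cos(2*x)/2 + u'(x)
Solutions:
 u(x) = C1 - 3*sin(2*x)/4 - 5*exp(-x/4)


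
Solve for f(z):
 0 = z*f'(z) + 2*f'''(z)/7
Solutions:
 f(z) = C1 + Integral(C2*airyai(-2^(2/3)*7^(1/3)*z/2) + C3*airybi(-2^(2/3)*7^(1/3)*z/2), z)


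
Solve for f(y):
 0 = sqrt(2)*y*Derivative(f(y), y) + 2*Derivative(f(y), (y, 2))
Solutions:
 f(y) = C1 + C2*erf(2^(1/4)*y/2)


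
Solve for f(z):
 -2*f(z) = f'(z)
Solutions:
 f(z) = C1*exp(-2*z)


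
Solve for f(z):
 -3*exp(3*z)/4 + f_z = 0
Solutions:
 f(z) = C1 + exp(3*z)/4


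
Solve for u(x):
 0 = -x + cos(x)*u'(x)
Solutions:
 u(x) = C1 + Integral(x/cos(x), x)


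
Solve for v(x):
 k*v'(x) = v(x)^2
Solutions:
 v(x) = -k/(C1*k + x)


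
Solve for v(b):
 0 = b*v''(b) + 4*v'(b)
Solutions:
 v(b) = C1 + C2/b^3


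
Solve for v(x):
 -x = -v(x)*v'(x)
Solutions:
 v(x) = -sqrt(C1 + x^2)
 v(x) = sqrt(C1 + x^2)


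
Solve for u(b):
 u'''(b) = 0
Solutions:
 u(b) = C1 + C2*b + C3*b^2


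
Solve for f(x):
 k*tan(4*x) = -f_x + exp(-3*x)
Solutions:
 f(x) = C1 - k*log(tan(4*x)^2 + 1)/8 - exp(-3*x)/3


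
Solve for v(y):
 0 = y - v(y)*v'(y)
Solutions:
 v(y) = -sqrt(C1 + y^2)
 v(y) = sqrt(C1 + y^2)


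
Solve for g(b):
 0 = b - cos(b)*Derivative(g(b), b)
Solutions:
 g(b) = C1 + Integral(b/cos(b), b)


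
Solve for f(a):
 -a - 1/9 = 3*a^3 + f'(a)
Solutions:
 f(a) = C1 - 3*a^4/4 - a^2/2 - a/9


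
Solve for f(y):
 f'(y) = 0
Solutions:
 f(y) = C1


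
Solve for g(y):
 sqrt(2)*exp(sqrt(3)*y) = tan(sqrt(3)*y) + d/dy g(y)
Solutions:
 g(y) = C1 + sqrt(6)*exp(sqrt(3)*y)/3 + sqrt(3)*log(cos(sqrt(3)*y))/3


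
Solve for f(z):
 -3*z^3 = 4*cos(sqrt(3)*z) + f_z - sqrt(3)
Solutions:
 f(z) = C1 - 3*z^4/4 + sqrt(3)*z - 4*sqrt(3)*sin(sqrt(3)*z)/3


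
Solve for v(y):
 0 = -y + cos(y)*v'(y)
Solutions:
 v(y) = C1 + Integral(y/cos(y), y)


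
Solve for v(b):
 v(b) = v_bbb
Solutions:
 v(b) = C3*exp(b) + (C1*sin(sqrt(3)*b/2) + C2*cos(sqrt(3)*b/2))*exp(-b/2)


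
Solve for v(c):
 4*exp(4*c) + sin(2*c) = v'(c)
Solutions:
 v(c) = C1 + exp(4*c) - cos(2*c)/2


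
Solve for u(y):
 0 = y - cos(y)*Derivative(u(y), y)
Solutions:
 u(y) = C1 + Integral(y/cos(y), y)


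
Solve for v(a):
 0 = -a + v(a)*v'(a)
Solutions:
 v(a) = -sqrt(C1 + a^2)
 v(a) = sqrt(C1 + a^2)


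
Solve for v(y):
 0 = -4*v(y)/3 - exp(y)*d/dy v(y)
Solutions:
 v(y) = C1*exp(4*exp(-y)/3)


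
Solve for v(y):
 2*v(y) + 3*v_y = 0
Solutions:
 v(y) = C1*exp(-2*y/3)


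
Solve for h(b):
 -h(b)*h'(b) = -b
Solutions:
 h(b) = -sqrt(C1 + b^2)
 h(b) = sqrt(C1 + b^2)


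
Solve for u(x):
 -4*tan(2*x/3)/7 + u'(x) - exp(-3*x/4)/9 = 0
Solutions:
 u(x) = C1 + 3*log(tan(2*x/3)^2 + 1)/7 - 4*exp(-3*x/4)/27


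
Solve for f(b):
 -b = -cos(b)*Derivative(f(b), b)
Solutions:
 f(b) = C1 + Integral(b/cos(b), b)


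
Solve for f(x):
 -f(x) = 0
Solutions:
 f(x) = 0


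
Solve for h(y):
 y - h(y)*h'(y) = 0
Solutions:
 h(y) = -sqrt(C1 + y^2)
 h(y) = sqrt(C1 + y^2)


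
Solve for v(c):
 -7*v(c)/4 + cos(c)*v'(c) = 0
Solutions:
 v(c) = C1*(sin(c) + 1)^(7/8)/(sin(c) - 1)^(7/8)


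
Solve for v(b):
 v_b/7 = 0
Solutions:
 v(b) = C1


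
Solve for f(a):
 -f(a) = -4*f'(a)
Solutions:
 f(a) = C1*exp(a/4)


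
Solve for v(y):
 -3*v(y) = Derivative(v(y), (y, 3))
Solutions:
 v(y) = C3*exp(-3^(1/3)*y) + (C1*sin(3^(5/6)*y/2) + C2*cos(3^(5/6)*y/2))*exp(3^(1/3)*y/2)


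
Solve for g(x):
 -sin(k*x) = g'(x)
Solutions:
 g(x) = C1 + cos(k*x)/k


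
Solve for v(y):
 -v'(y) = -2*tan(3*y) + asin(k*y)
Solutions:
 v(y) = C1 - Piecewise((y*asin(k*y) + sqrt(-k^2*y^2 + 1)/k, Ne(k, 0)), (0, True)) - 2*log(cos(3*y))/3


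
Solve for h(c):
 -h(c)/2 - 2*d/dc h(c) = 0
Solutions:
 h(c) = C1*exp(-c/4)


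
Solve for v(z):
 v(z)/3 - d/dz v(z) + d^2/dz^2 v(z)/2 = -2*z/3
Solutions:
 v(z) = C1*exp(z*(1 - sqrt(3)/3)) + C2*exp(z*(sqrt(3)/3 + 1)) - 2*z - 6
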